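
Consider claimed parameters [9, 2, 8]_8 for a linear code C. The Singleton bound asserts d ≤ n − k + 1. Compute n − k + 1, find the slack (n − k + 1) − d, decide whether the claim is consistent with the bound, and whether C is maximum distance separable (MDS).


Singleton RHS = n − k + 1 = 8, slack = 0, bound satisfied, MDS.

Singleton bound: d ≤ n − k + 1.
Here n = 9, k = 2, so n − k + 1 = 8.
Given d = 8, check d ≤ 8: YES.
Slack = (n − k + 1) − d = 0.
The code is MDS (slack = 0).
Description: the claimed parameters are [9, 2, 8]_8; such a code would be MDS (meets Singleton bound).


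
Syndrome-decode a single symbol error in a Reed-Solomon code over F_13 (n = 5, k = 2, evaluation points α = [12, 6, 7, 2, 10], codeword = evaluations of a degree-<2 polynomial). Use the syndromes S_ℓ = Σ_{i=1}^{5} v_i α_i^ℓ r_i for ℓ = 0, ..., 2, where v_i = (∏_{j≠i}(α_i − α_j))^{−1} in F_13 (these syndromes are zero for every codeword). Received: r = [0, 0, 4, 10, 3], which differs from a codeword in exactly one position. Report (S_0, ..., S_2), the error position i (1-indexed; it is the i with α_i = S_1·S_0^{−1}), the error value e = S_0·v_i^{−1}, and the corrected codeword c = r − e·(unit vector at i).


S = (1, 12, 1), error at position 1, error magnitude e = 2, c = [11, 0, 4, 10, 3].

Step 1: column multipliers v_i = (∏_{j≠i}(α_i − α_j))^{−1} mod 13.
  i = 1 (α = 12): (12−6)(12−7)(12−2)(12−10) = 6·5·10·2 = 600 ≡ 2, so v_1 = 2^{−1} = 7 (mod 13).
  i = 2 (α = 6): (6−12)(6−7)(6−2)(6−10) = (−6)·(−1)·4·(−4) = −96 ≡ 8, so v_2 = 8^{−1} = 5 (mod 13).
  i = 3 (α = 7): (7−12)(7−6)(7−2)(7−10) = (−5)·1·5·(−3) = 75 ≡ 10, so v_3 = 10^{−1} = 4 (mod 13).
  i = 4 (α = 2): (2−12)(2−6)(2−7)(2−10) = (−10)·(−4)·(−5)·(−8) = 1600 ≡ 1, so v_4 = 1^{−1} = 1 (mod 13).
  i = 5 (α = 10): (10−12)(10−6)(10−7)(10−2) = (−2)·4·3·8 = −192 ≡ 3, so v_5 = 3^{−1} = 9 (mod 13).
  v = [7, 5, 4, 1, 9].
Step 2: syndromes of r = [0, 0, 4, 10, 3] (all sums mod 13).
  S_0 = Σ v_i r_i = 7·0 + 5·0 + 4·4 + 1·10 + 9·3 = 53 ≡ 1.
  S_1 = Σ v_i α_i r_i = 7·12·0 + 5·6·0 + 4·7·4 + 1·2·10 + 9·10·3 = 402 ≡ 12.
  α_i^2 mod 13 = [1, 10, 10, 4, 9].
  S_2 = Σ v_i α_i^2 r_i = 7·1·0 + 5·10·0 + 4·10·4 + 1·4·10 + 9·9·3 = 443 ≡ 1.
  S = (1, 12, 1) ≠ 0, so r is not a codeword (an error is present).
Step 3: locate the error. For a single error e at position i, S_ℓ = v_i·e·α_i^ℓ, so α_err = S_1/S_0.
  S_0^{−1} = 1^{−1} = 1 (mod 13), so α_err = 12·1 = 12 ≡ 12 = α_1. Error position i = 1.
  Consistency check: S_2/S_1 = 1·12 = 12 ≡ 12 = α_err ✓ (single-error assumption holds).
Step 4: error magnitude e = S_0/v_1 = S_0·∏_{j≠1}(α_1 − α_j) = 1·2 = 2 ≡ 2 (mod 13).
Step 5: correct position 1: c_1 = r_1 − e = 0 − 2 ≡ 11 (mod 13). Hence c = [11, 0, 4, 10, 3].
  Check: interpolating c through the α_i gives m(x) = 2 + 4·x (degree < 2) with m(α_i) = c_i for every i, so c is indeed a codeword.


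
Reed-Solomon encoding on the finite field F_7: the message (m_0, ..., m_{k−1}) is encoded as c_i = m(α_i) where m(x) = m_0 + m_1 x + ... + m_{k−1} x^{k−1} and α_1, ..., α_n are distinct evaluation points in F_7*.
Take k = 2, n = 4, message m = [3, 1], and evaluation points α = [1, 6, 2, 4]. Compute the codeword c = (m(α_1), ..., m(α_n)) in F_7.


c = [4, 2, 5, 0]

Message polynomial: m(x) = 3 + 1·x (mod 7).
For each evaluation point α_i, compute m(α_i) mod 7:
  α_1 = 1: Horner steps 1 → 4, so m(1) = 4.
  α_2 = 6: Horner steps 1 → 2, so m(6) = 2.
  α_3 = 2: Horner steps 1 → 5, so m(2) = 5.
  α_4 = 4: Horner steps 1 → 0, so m(4) = 0.
Codeword c = [4, 2, 5, 0] ∈ F_7^4.


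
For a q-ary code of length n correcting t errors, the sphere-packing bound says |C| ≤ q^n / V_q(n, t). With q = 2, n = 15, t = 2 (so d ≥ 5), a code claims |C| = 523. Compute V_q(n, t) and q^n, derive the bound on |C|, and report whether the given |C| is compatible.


V_q(n, t) = 121, q^n = 32768, Hamming bound = 270, |C| = 523 > bound (violated).

Step 1: Compute V_q(n, t) = Σ_{j=0}^2 C(n, j) (q−1)^j.
  j = 0: C(15,0)·(1)^0 = 1·1 = 1.
  j = 1: C(15,1)·(1)^1 = 15·1 = 15.
  j = 2: C(15,2)·(1)^2 = 105·1 = 105.
  V_q(n, t) = 1 + 15 + 105 = 121.
Step 2: q^n = 2^15 = 32768.
Step 3: Hamming bound ⌊q^n / V_q(n,t)⌋ = ⌊32768/121⌋ = 270.
Step 4: Compare |C| = 523 to 270: violated.
The claimed |C| lies above the Hamming bound, so no 2-ary code of length 15 with d ≥ 5 can have 523 codewords.


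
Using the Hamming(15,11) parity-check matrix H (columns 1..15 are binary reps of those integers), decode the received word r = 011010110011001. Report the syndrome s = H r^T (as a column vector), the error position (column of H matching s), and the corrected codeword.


s = (0, 0, 1, 1)^T, error position = 3, corrected codeword c = 010010110011001

Compute s = H r^T mod 2 one row at a time:
  s_1 = 1 + 0 + 0 + 1 + 1 + 0 + 0 + 1 = 4 ≡ 0 (mod 2).
  s_2 = 0 + 1 + 0 + 1 + 1 + 0 + 0 + 1 = 4 ≡ 0 (mod 2).
  s_3 = 1 + 1 + 0 + 1 + 0 + 1 + 0 + 1 = 5 ≡ 1 (mod 2).
  s_4 = 0 + 1 + 1 + 1 + 0 + 1 + 0 + 1 = 5 ≡ 1 (mod 2).
s = (0, 0, 1, 1)^T — this equals column 3 of H (binary 0011), so error is at position 3.
Correct: flip bit 3 of r = 011010110011001 to get c = 010010110011001.


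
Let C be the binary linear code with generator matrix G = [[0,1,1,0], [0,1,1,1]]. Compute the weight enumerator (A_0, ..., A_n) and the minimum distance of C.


Weight distribution: A_0 = 1, A_1 = 1, A_2 = 1, A_3 = 1. Minimum distance d = 1.

Enumerate all 2^2 = 4 messages m ∈ F_2^2.
For each, compute codeword c = mG in F_2^4, then tally its weight.
  m = 00 → c = 0000, weight = 0.
  m = 10 → c = 0110, weight = 2.
  m = 01 → c = 0111, weight = 3.
  m = 11 → c = 0001, weight = 1.
Tally weights:
  weight 0: 1 codewords.
  weight 1: 1 codewords.
  weight 2: 1 codewords.
  weight 3: 1 codewords.
Minimum distance d = smallest w > 0 with A_w > 0 = 1.
Sanity: Σ A_w = 4 = 2^2 = 4 ✓.


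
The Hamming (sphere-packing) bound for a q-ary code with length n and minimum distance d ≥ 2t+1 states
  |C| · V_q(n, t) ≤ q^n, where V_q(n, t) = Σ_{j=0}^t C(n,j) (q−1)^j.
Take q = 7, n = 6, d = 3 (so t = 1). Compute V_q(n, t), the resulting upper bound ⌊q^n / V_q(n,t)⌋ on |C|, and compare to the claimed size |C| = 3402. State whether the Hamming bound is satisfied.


V_q(n, t) = 37, q^n = 117649, Hamming bound = 3179, |C| = 3402 > bound (violated).

Step 1: Compute V_q(n, t) = Σ_{j=0}^1 C(n, j) (q−1)^j.
  j = 0: C(6,0)·(6)^0 = 1·1 = 1.
  j = 1: C(6,1)·(6)^1 = 6·6 = 36.
  V_q(n, t) = 1 + 36 = 37.
Step 2: q^n = 7^6 = 117649.
Step 3: Hamming bound ⌊q^n / V_q(n,t)⌋ = ⌊117649/37⌋ = 3179.
Step 4: Compare |C| = 3402 to 3179: violated.
The claimed |C| lies above the Hamming bound, so no 7-ary code of length 6 with d ≥ 3 can have 3402 codewords.


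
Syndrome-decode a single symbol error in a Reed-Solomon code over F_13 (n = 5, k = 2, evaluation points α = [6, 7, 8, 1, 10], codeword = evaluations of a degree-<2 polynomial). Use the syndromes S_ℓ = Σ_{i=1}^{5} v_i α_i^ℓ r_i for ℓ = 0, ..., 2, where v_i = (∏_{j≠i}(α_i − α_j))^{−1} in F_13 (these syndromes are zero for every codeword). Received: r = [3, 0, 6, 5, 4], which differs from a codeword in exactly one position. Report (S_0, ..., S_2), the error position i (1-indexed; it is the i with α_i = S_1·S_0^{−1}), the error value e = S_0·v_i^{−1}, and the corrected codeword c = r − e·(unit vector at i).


S = (2, 3, 11), error at position 3, error magnitude e = 9, c = [3, 0, 10, 5, 4].

Step 1: column multipliers v_i = (∏_{j≠i}(α_i − α_j))^{−1} mod 13.
  i = 1 (α = 6): (6−7)(6−8)(6−1)(6−10) = (−1)·(−2)·5·(−4) = −40 ≡ 12, so v_1 = 12^{−1} = 12 (mod 13).
  i = 2 (α = 7): (7−6)(7−8)(7−1)(7−10) = 1·(−1)·6·(−3) = 18 ≡ 5, so v_2 = 5^{−1} = 8 (mod 13).
  i = 3 (α = 8): (8−6)(8−7)(8−1)(8−10) = 2·1·7·(−2) = −28 ≡ 11, so v_3 = 11^{−1} = 6 (mod 13).
  i = 4 (α = 1): (1−6)(1−7)(1−8)(1−10) = (−5)·(−6)·(−7)·(−9) = 1890 ≡ 5, so v_4 = 5^{−1} = 8 (mod 13).
  i = 5 (α = 10): (10−6)(10−7)(10−8)(10−1) = 4·3·2·9 = 216 ≡ 8, so v_5 = 8^{−1} = 5 (mod 13).
  v = [12, 8, 6, 8, 5].
Step 2: syndromes of r = [3, 0, 6, 5, 4] (all sums mod 13).
  S_0 = Σ v_i r_i = 12·3 + 8·0 + 6·6 + 8·5 + 5·4 = 132 ≡ 2.
  S_1 = Σ v_i α_i r_i = 12·6·3 + 8·7·0 + 6·8·6 + 8·1·5 + 5·10·4 = 744 ≡ 3.
  α_i^2 mod 13 = [10, 10, 12, 1, 9].
  S_2 = Σ v_i α_i^2 r_i = 12·10·3 + 8·10·0 + 6·12·6 + 8·1·5 + 5·9·4 = 1012 ≡ 11.
  S = (2, 3, 11) ≠ 0, so r is not a codeword (an error is present).
Step 3: locate the error. For a single error e at position i, S_ℓ = v_i·e·α_i^ℓ, so α_err = S_1/S_0.
  S_0^{−1} = 2^{−1} = 7 (mod 13), so α_err = 3·7 = 21 ≡ 8 = α_3. Error position i = 3.
  Consistency check: S_2/S_1 = 11·9 = 99 ≡ 8 = α_err ✓ (single-error assumption holds).
Step 4: error magnitude e = S_0/v_3 = S_0·∏_{j≠3}(α_3 − α_j) = 2·11 = 22 ≡ 9 (mod 13).
Step 5: correct position 3: c_3 = r_3 − e = 6 − 9 ≡ 10 (mod 13). Hence c = [3, 0, 10, 5, 4].
  Check: interpolating c through the α_i gives m(x) = 8 + 10·x (degree < 2) with m(α_i) = c_i for every i, so c is indeed a codeword.


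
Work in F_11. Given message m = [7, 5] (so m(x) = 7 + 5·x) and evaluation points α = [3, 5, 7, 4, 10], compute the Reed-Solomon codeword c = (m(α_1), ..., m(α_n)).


c = [0, 10, 9, 5, 2]

Message polynomial: m(x) = 7 + 5·x (mod 11).
For each evaluation point α_i, compute m(α_i) mod 11:
  α_1 = 3: Horner steps 5 → 0, so m(3) = 0.
  α_2 = 5: Horner steps 5 → 10, so m(5) = 10.
  α_3 = 7: Horner steps 5 → 9, so m(7) = 9.
  α_4 = 4: Horner steps 5 → 5, so m(4) = 5.
  α_5 = 10: Horner steps 5 → 2, so m(10) = 2.
Codeword c = [0, 10, 9, 5, 2] ∈ F_11^5.


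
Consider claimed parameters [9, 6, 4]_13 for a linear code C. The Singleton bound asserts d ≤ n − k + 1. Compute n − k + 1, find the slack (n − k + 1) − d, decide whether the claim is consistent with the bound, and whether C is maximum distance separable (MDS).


Singleton RHS = n − k + 1 = 4, slack = 0, bound satisfied, MDS.

Singleton bound: d ≤ n − k + 1.
Here n = 9, k = 6, so n − k + 1 = 4.
Given d = 4, check d ≤ 4: YES.
Slack = (n − k + 1) − d = 0.
The code is MDS (slack = 0).
Description: the claimed parameters are [9, 6, 4]_13; such a code would be MDS (meets Singleton bound).


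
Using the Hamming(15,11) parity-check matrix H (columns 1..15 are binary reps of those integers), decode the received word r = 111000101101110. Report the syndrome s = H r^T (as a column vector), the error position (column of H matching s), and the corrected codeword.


s = (1, 0, 1, 1)^T, error position = 11, corrected codeword c = 111000101111110

Compute s = H r^T mod 2 one row at a time:
  s_1 = 0 + 1 + 1 + 0 + 1 + 1 + 1 + 0 = 5 ≡ 1 (mod 2).
  s_2 = 0 + 0 + 0 + 1 + 1 + 1 + 1 + 0 = 4 ≡ 0 (mod 2).
  s_3 = 1 + 1 + 0 + 1 + 1 + 0 + 1 + 0 = 5 ≡ 1 (mod 2).
  s_4 = 1 + 1 + 0 + 1 + 1 + 0 + 1 + 0 = 5 ≡ 1 (mod 2).
s = (1, 0, 1, 1)^T — this equals column 11 of H (binary 1011), so error is at position 11.
Correct: flip bit 11 of r = 111000101101110 to get c = 111000101111110.


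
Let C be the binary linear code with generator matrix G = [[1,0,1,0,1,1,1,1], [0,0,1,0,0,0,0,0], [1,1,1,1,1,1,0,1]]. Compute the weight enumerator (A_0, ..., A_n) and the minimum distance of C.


Weight distribution: A_0 = 1, A_1 = 1, A_3 = 1, A_4 = 1, A_5 = 1, A_6 = 2, A_7 = 1. Minimum distance d = 1.

Enumerate all 2^3 = 8 messages m ∈ F_2^3.
For each, compute codeword c = mG in F_2^8, then tally its weight.
  m = 000 → c = 00000000, weight = 0.
  m = 100 → c = 10101111, weight = 6.
  m = 010 → c = 00100000, weight = 1.
  m = 110 → c = 10001111, weight = 5.
  m = 001 → c = 11111101, weight = 7.
  m = 101 → c = 01010010, weight = 3.
  m = 011 → c = 11011101, weight = 6.
  m = 111 → c = 01110010, weight = 4.
Tally weights:
  weight 0: 1 codewords.
  weight 1: 1 codewords.
  weight 3: 1 codewords.
  weight 4: 1 codewords.
  weight 5: 1 codewords.
  weight 6: 2 codewords.
  weight 7: 1 codewords.
Minimum distance d = smallest w > 0 with A_w > 0 = 1.
Sanity: Σ A_w = 8 = 2^3 = 8 ✓.


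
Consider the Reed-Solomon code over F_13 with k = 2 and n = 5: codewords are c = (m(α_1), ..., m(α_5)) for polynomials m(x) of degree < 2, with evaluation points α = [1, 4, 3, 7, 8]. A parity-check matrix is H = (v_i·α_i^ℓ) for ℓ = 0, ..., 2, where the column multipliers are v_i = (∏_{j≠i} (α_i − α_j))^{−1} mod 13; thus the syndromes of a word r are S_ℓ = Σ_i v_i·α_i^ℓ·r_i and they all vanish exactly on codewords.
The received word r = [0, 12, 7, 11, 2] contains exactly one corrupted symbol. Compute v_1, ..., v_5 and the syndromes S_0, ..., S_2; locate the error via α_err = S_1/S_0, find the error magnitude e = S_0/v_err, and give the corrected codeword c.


S = (1, 3, 9), error at position 3, error magnitude e = 12, c = [0, 12, 8, 11, 2].

Step 1: column multipliers v_i = (∏_{j≠i}(α_i − α_j))^{−1} mod 13.
  i = 1 (α = 1): (1−4)(1−3)(1−7)(1−8) = (−3)·(−2)·(−6)·(−7) = 252 ≡ 5, so v_1 = 5^{−1} = 8 (mod 13).
  i = 2 (α = 4): (4−1)(4−3)(4−7)(4−8) = 3·1·(−3)·(−4) = 36 ≡ 10, so v_2 = 10^{−1} = 4 (mod 13).
  i = 3 (α = 3): (3−1)(3−4)(3−7)(3−8) = 2·(−1)·(−4)·(−5) = −40 ≡ 12, so v_3 = 12^{−1} = 12 (mod 13).
  i = 4 (α = 7): (7−1)(7−4)(7−3)(7−8) = 6·3·4·(−1) = −72 ≡ 6, so v_4 = 6^{−1} = 11 (mod 13).
  i = 5 (α = 8): (8−1)(8−4)(8−3)(8−7) = 7·4·5·1 = 140 ≡ 10, so v_5 = 10^{−1} = 4 (mod 13).
  v = [8, 4, 12, 11, 4].
Step 2: syndromes of r = [0, 12, 7, 11, 2] (all sums mod 13).
  S_0 = Σ v_i r_i = 8·0 + 4·12 + 12·7 + 11·11 + 4·2 = 261 ≡ 1.
  S_1 = Σ v_i α_i r_i = 8·1·0 + 4·4·12 + 12·3·7 + 11·7·11 + 4·8·2 = 1355 ≡ 3.
  α_i^2 mod 13 = [1, 3, 9, 10, 12].
  S_2 = Σ v_i α_i^2 r_i = 8·1·0 + 4·3·12 + 12·9·7 + 11·10·11 + 4·12·2 = 2206 ≡ 9.
  S = (1, 3, 9) ≠ 0, so r is not a codeword (an error is present).
Step 3: locate the error. For a single error e at position i, S_ℓ = v_i·e·α_i^ℓ, so α_err = S_1/S_0.
  S_0^{−1} = 1^{−1} = 1 (mod 13), so α_err = 3·1 = 3 ≡ 3 = α_3. Error position i = 3.
  Consistency check: S_2/S_1 = 9·9 = 81 ≡ 3 = α_err ✓ (single-error assumption holds).
Step 4: error magnitude e = S_0/v_3 = S_0·∏_{j≠3}(α_3 − α_j) = 1·12 = 12 ≡ 12 (mod 13).
Step 5: correct position 3: c_3 = r_3 − e = 7 − 12 ≡ 8 (mod 13). Hence c = [0, 12, 8, 11, 2].
  Check: interpolating c through the α_i gives m(x) = 9 + 4·x (degree < 2) with m(α_i) = c_i for every i, so c is indeed a codeword.


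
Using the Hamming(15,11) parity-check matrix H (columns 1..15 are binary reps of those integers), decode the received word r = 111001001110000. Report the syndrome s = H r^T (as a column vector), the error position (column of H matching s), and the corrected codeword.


s = (1, 1, 1, 0)^T, error position = 14, corrected codeword c = 111001001110010

Compute s = H r^T mod 2 one row at a time:
  s_1 = 0 + 1 + 1 + 1 + 0 + 0 + 0 + 0 = 3 ≡ 1 (mod 2).
  s_2 = 0 + 0 + 1 + 0 + 0 + 0 + 0 + 0 = 1 ≡ 1 (mod 2).
  s_3 = 1 + 1 + 1 + 0 + 1 + 1 + 0 + 0 = 5 ≡ 1 (mod 2).
  s_4 = 1 + 1 + 0 + 0 + 1 + 1 + 0 + 0 = 4 ≡ 0 (mod 2).
s = (1, 1, 1, 0)^T — this equals column 14 of H (binary 1110), so error is at position 14.
Correct: flip bit 14 of r = 111001001110000 to get c = 111001001110010.


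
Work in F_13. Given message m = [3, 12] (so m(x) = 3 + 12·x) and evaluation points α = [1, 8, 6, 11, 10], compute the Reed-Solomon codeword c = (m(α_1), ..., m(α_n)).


c = [2, 8, 10, 5, 6]

Message polynomial: m(x) = 3 + 12·x (mod 13).
For each evaluation point α_i, compute m(α_i) mod 13:
  α_1 = 1: Horner steps 12 → 2, so m(1) = 2.
  α_2 = 8: Horner steps 12 → 8, so m(8) = 8.
  α_3 = 6: Horner steps 12 → 10, so m(6) = 10.
  α_4 = 11: Horner steps 12 → 5, so m(11) = 5.
  α_5 = 10: Horner steps 12 → 6, so m(10) = 6.
Codeword c = [2, 8, 10, 5, 6] ∈ F_13^5.


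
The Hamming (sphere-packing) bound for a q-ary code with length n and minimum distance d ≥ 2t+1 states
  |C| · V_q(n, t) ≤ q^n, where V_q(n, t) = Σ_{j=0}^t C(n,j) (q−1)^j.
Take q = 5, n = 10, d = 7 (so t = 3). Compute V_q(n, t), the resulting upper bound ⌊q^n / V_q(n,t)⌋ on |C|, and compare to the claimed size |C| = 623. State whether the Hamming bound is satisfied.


V_q(n, t) = 8441, q^n = 9765625, Hamming bound = 1156, |C| = 623 ≤ bound (satisfied).

Step 1: Compute V_q(n, t) = Σ_{j=0}^3 C(n, j) (q−1)^j.
  j = 0: C(10,0)·(4)^0 = 1·1 = 1.
  j = 1: C(10,1)·(4)^1 = 10·4 = 40.
  j = 2: C(10,2)·(4)^2 = 45·16 = 720.
  j = 3: C(10,3)·(4)^3 = 120·64 = 7680.
  V_q(n, t) = 1 + 40 + 720 + 7680 = 8441.
Step 2: q^n = 5^10 = 9765625.
Step 3: Hamming bound ⌊q^n / V_q(n,t)⌋ = ⌊9765625/8441⌋ = 1156.
Step 4: Compare |C| = 623 to 1156: satisfied.
The claimed |C| lies below the Hamming bound.


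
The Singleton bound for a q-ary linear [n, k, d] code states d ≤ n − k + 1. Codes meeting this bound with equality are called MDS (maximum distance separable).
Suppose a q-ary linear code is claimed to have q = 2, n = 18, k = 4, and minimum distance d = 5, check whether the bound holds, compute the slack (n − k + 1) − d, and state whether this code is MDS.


Singleton RHS = n − k + 1 = 15, slack = 10, bound satisfied, not MDS.

Singleton bound: d ≤ n − k + 1.
Here n = 18, k = 4, so n − k + 1 = 15.
Given d = 5, check d ≤ 15: YES.
Slack = (n − k + 1) − d = 10.
The code is NOT MDS (slack = 10 > 0).
Description: the claimed parameters are [18, 4, 5]_2; such a code would be non-MDS.


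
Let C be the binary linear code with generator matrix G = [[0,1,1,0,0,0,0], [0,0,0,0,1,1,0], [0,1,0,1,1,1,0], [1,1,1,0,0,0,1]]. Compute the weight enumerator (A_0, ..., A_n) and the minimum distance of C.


Weight distribution: A_0 = 1, A_2 = 5, A_4 = 7, A_6 = 3. Minimum distance d = 2.

Enumerate all 2^4 = 16 messages m ∈ F_2^4.
For each, compute codeword c = mG in F_2^7, then tally its weight.
  m = 0000 → c = 0000000, weight = 0.
  m = 1000 → c = 0110000, weight = 2.
  m = 0100 → c = 0000110, weight = 2.
  m = 1100 → c = 0110110, weight = 4.
  m = 0010 → c = 0101110, weight = 4.
  m = 1010 → c = 0011110, weight = 4.
  m = 0110 → c = 0101000, weight = 2.
  m = 1110 → c = 0011000, weight = 2.
  m = 0001 → c = 1110001, weight = 4.
  m = 1001 → c = 1000001, weight = 2.
  m = 0101 → c = 1110111, weight = 6.
  m = 1101 → c = 1000111, weight = 4.
  m = 0011 → c = 1011111, weight = 6.
  m = 1011 → c = 1101111, weight = 6.
  m = 0111 → c = 1011001, weight = 4.
  m = 1111 → c = 1101001, weight = 4.
Tally weights:
  weight 0: 1 codewords.
  weight 2: 5 codewords.
  weight 4: 7 codewords.
  weight 6: 3 codewords.
Minimum distance d = smallest w > 0 with A_w > 0 = 2.
Sanity: Σ A_w = 16 = 2^4 = 16 ✓.


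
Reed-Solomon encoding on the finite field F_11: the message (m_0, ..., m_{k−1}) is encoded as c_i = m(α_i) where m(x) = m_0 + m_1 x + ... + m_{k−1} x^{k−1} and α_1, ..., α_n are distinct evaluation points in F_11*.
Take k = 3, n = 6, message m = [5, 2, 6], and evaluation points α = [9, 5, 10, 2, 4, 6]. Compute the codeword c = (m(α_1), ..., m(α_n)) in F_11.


c = [3, 0, 9, 0, 10, 2]

Message polynomial: m(x) = 5 + 2·x + 6·x^2 (mod 11).
For each evaluation point α_i, compute m(α_i) mod 11:
  α_1 = 9: Horner steps 6 → 1 → 3, so m(9) = 3.
  α_2 = 5: Horner steps 6 → 10 → 0, so m(5) = 0.
  α_3 = 10: Horner steps 6 → 7 → 9, so m(10) = 9.
  α_4 = 2: Horner steps 6 → 3 → 0, so m(2) = 0.
  α_5 = 4: Horner steps 6 → 4 → 10, so m(4) = 10.
  α_6 = 6: Horner steps 6 → 5 → 2, so m(6) = 2.
Codeword c = [3, 0, 9, 0, 10, 2] ∈ F_11^6.


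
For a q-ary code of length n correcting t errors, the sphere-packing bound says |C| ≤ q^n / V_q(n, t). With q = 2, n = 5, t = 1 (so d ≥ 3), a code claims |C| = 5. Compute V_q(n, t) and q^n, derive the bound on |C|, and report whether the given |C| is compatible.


V_q(n, t) = 6, q^n = 32, Hamming bound = 5, |C| = 5 ≤ bound (satisfied).

Step 1: Compute V_q(n, t) = Σ_{j=0}^1 C(n, j) (q−1)^j.
  j = 0: C(5,0)·(1)^0 = 1·1 = 1.
  j = 1: C(5,1)·(1)^1 = 5·1 = 5.
  V_q(n, t) = 1 + 5 = 6.
Step 2: q^n = 2^5 = 32.
Step 3: Hamming bound ⌊q^n / V_q(n,t)⌋ = ⌊32/6⌋ = 5.
Step 4: Compare |C| = 5 to 5: satisfied.
The claimed |C| lies at the Hamming bound (tight).


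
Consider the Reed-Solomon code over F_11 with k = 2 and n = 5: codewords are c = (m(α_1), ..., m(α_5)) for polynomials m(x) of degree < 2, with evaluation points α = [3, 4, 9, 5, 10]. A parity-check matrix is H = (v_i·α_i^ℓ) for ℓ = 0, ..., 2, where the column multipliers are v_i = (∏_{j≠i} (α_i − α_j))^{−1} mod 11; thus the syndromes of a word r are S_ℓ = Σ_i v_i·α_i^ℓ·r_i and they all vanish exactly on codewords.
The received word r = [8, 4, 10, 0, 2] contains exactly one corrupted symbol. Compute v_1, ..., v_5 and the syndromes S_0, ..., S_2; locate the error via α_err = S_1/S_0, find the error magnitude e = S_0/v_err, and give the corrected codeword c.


S = (4, 3, 5), error at position 3, error magnitude e = 4, c = [8, 4, 6, 0, 2].

Step 1: column multipliers v_i = (∏_{j≠i}(α_i − α_j))^{−1} mod 11.
  i = 1 (α = 3): (3−4)(3−9)(3−5)(3−10) = (−1)·(−6)·(−2)·(−7) = 84 ≡ 7, so v_1 = 7^{−1} = 8 (mod 11).
  i = 2 (α = 4): (4−3)(4−9)(4−5)(4−10) = 1·(−5)·(−1)·(−6) = −30 ≡ 3, so v_2 = 3^{−1} = 4 (mod 11).
  i = 3 (α = 9): (9−3)(9−4)(9−5)(9−10) = 6·5·4·(−1) = −120 ≡ 1, so v_3 = 1^{−1} = 1 (mod 11).
  i = 4 (α = 5): (5−3)(5−4)(5−9)(5−10) = 2·1·(−4)·(−5) = 40 ≡ 7, so v_4 = 7^{−1} = 8 (mod 11).
  i = 5 (α = 10): (10−3)(10−4)(10−9)(10−5) = 7·6·1·5 = 210 ≡ 1, so v_5 = 1^{−1} = 1 (mod 11).
  v = [8, 4, 1, 8, 1].
Step 2: syndromes of r = [8, 4, 10, 0, 2] (all sums mod 11).
  S_0 = Σ v_i r_i = 8·8 + 4·4 + 1·10 + 8·0 + 1·2 = 92 ≡ 4.
  S_1 = Σ v_i α_i r_i = 8·3·8 + 4·4·4 + 1·9·10 + 8·5·0 + 1·10·2 = 366 ≡ 3.
  α_i^2 mod 11 = [9, 5, 4, 3, 1].
  S_2 = Σ v_i α_i^2 r_i = 8·9·8 + 4·5·4 + 1·4·10 + 8·3·0 + 1·1·2 = 698 ≡ 5.
  S = (4, 3, 5) ≠ 0, so r is not a codeword (an error is present).
Step 3: locate the error. For a single error e at position i, S_ℓ = v_i·e·α_i^ℓ, so α_err = S_1/S_0.
  S_0^{−1} = 4^{−1} = 3 (mod 11), so α_err = 3·3 = 9 ≡ 9 = α_3. Error position i = 3.
  Consistency check: S_2/S_1 = 5·4 = 20 ≡ 9 = α_err ✓ (single-error assumption holds).
Step 4: error magnitude e = S_0/v_3 = S_0·∏_{j≠3}(α_3 − α_j) = 4·1 = 4 ≡ 4 (mod 11).
Step 5: correct position 3: c_3 = r_3 − e = 10 − 4 ≡ 6 (mod 11). Hence c = [8, 4, 6, 0, 2].
  Check: interpolating c through the α_i gives m(x) = 9 + 7·x (degree < 2) with m(α_i) = c_i for every i, so c is indeed a codeword.


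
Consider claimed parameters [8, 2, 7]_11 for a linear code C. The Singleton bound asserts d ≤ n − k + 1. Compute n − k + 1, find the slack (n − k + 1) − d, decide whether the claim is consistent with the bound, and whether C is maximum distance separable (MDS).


Singleton RHS = n − k + 1 = 7, slack = 0, bound satisfied, MDS.

Singleton bound: d ≤ n − k + 1.
Here n = 8, k = 2, so n − k + 1 = 7.
Given d = 7, check d ≤ 7: YES.
Slack = (n − k + 1) − d = 0.
The code is MDS (slack = 0).
Description: the claimed parameters are [8, 2, 7]_11; such a code would be MDS (meets Singleton bound).


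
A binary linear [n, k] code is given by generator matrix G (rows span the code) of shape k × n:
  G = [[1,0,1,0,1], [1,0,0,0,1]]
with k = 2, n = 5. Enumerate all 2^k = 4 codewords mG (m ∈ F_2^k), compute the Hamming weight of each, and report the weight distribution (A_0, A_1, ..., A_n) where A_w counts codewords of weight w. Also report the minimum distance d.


Weight distribution: A_0 = 1, A_1 = 1, A_2 = 1, A_3 = 1. Minimum distance d = 1.

Enumerate all 2^2 = 4 messages m ∈ F_2^2.
For each, compute codeword c = mG in F_2^5, then tally its weight.
  m = 00 → c = 00000, weight = 0.
  m = 10 → c = 10101, weight = 3.
  m = 01 → c = 10001, weight = 2.
  m = 11 → c = 00100, weight = 1.
Tally weights:
  weight 0: 1 codewords.
  weight 1: 1 codewords.
  weight 2: 1 codewords.
  weight 3: 1 codewords.
Minimum distance d = smallest w > 0 with A_w > 0 = 1.
Sanity: Σ A_w = 4 = 2^2 = 4 ✓.


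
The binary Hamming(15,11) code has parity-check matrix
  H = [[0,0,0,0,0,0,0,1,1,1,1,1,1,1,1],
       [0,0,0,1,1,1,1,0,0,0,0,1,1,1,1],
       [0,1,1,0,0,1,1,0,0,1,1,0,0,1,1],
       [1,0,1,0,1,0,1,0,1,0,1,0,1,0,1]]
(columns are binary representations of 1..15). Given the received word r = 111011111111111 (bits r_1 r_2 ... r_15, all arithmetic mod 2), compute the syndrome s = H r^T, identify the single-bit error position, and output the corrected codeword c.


s = (0, 1, 0, 0)^T, error position = 4, corrected codeword c = 111111111111111

Compute s = H r^T mod 2 one row at a time:
  s_1 = 1 + 1 + 1 + 1 + 1 + 1 + 1 + 1 = 8 ≡ 0 (mod 2).
  s_2 = 0 + 1 + 1 + 1 + 1 + 1 + 1 + 1 = 7 ≡ 1 (mod 2).
  s_3 = 1 + 1 + 1 + 1 + 1 + 1 + 1 + 1 = 8 ≡ 0 (mod 2).
  s_4 = 1 + 1 + 1 + 1 + 1 + 1 + 1 + 1 = 8 ≡ 0 (mod 2).
s = (0, 1, 0, 0)^T — this equals column 4 of H (binary 0100), so error is at position 4.
Correct: flip bit 4 of r = 111011111111111 to get c = 111111111111111.


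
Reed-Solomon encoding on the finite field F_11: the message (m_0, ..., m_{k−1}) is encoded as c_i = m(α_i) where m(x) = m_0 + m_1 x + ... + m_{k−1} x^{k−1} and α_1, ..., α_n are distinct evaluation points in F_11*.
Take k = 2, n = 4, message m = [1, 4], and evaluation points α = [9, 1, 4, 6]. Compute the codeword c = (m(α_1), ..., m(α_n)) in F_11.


c = [4, 5, 6, 3]

Message polynomial: m(x) = 1 + 4·x (mod 11).
For each evaluation point α_i, compute m(α_i) mod 11:
  α_1 = 9: Horner steps 4 → 4, so m(9) = 4.
  α_2 = 1: Horner steps 4 → 5, so m(1) = 5.
  α_3 = 4: Horner steps 4 → 6, so m(4) = 6.
  α_4 = 6: Horner steps 4 → 3, so m(6) = 3.
Codeword c = [4, 5, 6, 3] ∈ F_11^4.


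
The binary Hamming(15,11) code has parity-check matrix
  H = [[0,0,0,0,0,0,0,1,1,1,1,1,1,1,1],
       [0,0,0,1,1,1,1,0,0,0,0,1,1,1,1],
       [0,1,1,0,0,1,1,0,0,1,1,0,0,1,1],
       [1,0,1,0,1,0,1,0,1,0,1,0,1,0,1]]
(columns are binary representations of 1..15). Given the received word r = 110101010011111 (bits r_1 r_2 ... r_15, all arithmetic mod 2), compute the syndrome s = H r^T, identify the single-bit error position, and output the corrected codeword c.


s = (0, 0, 1, 0)^T, error position = 2, corrected codeword c = 100101010011111

Compute s = H r^T mod 2 one row at a time:
  s_1 = 1 + 0 + 0 + 1 + 1 + 1 + 1 + 1 = 6 ≡ 0 (mod 2).
  s_2 = 1 + 0 + 1 + 0 + 1 + 1 + 1 + 1 = 6 ≡ 0 (mod 2).
  s_3 = 1 + 0 + 1 + 0 + 0 + 1 + 1 + 1 = 5 ≡ 1 (mod 2).
  s_4 = 1 + 0 + 0 + 0 + 0 + 1 + 1 + 1 = 4 ≡ 0 (mod 2).
s = (0, 0, 1, 0)^T — this equals column 2 of H (binary 0010), so error is at position 2.
Correct: flip bit 2 of r = 110101010011111 to get c = 100101010011111.


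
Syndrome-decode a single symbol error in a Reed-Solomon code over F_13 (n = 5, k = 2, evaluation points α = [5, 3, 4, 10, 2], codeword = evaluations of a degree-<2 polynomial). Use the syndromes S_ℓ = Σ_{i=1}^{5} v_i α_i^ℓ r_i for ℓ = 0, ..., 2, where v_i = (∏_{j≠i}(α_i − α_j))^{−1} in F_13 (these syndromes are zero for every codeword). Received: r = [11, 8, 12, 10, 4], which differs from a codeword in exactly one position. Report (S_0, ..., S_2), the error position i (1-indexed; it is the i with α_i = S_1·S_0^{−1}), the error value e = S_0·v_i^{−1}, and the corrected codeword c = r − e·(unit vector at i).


S = (11, 3, 2), error at position 1, error magnitude e = 8, c = [3, 8, 12, 10, 4].

Step 1: column multipliers v_i = (∏_{j≠i}(α_i − α_j))^{−1} mod 13.
  i = 1 (α = 5): (5−3)(5−4)(5−10)(5−2) = 2·1·(−5)·3 = −30 ≡ 9, so v_1 = 9^{−1} = 3 (mod 13).
  i = 2 (α = 3): (3−5)(3−4)(3−10)(3−2) = (−2)·(−1)·(−7)·1 = −14 ≡ 12, so v_2 = 12^{−1} = 12 (mod 13).
  i = 3 (α = 4): (4−5)(4−3)(4−10)(4−2) = (−1)·1·(−6)·2 = 12 ≡ 12, so v_3 = 12^{−1} = 12 (mod 13).
  i = 4 (α = 10): (10−5)(10−3)(10−4)(10−2) = 5·7·6·8 = 1680 ≡ 3, so v_4 = 3^{−1} = 9 (mod 13).
  i = 5 (α = 2): (2−5)(2−3)(2−4)(2−10) = (−3)·(−1)·(−2)·(−8) = 48 ≡ 9, so v_5 = 9^{−1} = 3 (mod 13).
  v = [3, 12, 12, 9, 3].
Step 2: syndromes of r = [11, 8, 12, 10, 4] (all sums mod 13).
  S_0 = Σ v_i r_i = 3·11 + 12·8 + 12·12 + 9·10 + 3·4 = 375 ≡ 11.
  S_1 = Σ v_i α_i r_i = 3·5·11 + 12·3·8 + 12·4·12 + 9·10·10 + 3·2·4 = 1953 ≡ 3.
  α_i^2 mod 13 = [12, 9, 3, 9, 4].
  S_2 = Σ v_i α_i^2 r_i = 3·12·11 + 12·9·8 + 12·3·12 + 9·9·10 + 3·4·4 = 2550 ≡ 2.
  S = (11, 3, 2) ≠ 0, so r is not a codeword (an error is present).
Step 3: locate the error. For a single error e at position i, S_ℓ = v_i·e·α_i^ℓ, so α_err = S_1/S_0.
  S_0^{−1} = 11^{−1} = 6 (mod 13), so α_err = 3·6 = 18 ≡ 5 = α_1. Error position i = 1.
  Consistency check: S_2/S_1 = 2·9 = 18 ≡ 5 = α_err ✓ (single-error assumption holds).
Step 4: error magnitude e = S_0/v_1 = S_0·∏_{j≠1}(α_1 − α_j) = 11·9 = 99 ≡ 8 (mod 13).
Step 5: correct position 1: c_1 = r_1 − e = 11 − 8 ≡ 3 (mod 13). Hence c = [3, 8, 12, 10, 4].
  Check: interpolating c through the α_i gives m(x) = 9 + 4·x (degree < 2) with m(α_i) = c_i for every i, so c is indeed a codeword.


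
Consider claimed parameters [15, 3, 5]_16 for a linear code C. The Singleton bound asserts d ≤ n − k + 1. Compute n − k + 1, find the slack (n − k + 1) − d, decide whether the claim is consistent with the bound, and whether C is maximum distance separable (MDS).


Singleton RHS = n − k + 1 = 13, slack = 8, bound satisfied, not MDS.

Singleton bound: d ≤ n − k + 1.
Here n = 15, k = 3, so n − k + 1 = 13.
Given d = 5, check d ≤ 13: YES.
Slack = (n − k + 1) − d = 8.
The code is NOT MDS (slack = 8 > 0).
Description: the claimed parameters are [15, 3, 5]_16; such a code would be non-MDS.


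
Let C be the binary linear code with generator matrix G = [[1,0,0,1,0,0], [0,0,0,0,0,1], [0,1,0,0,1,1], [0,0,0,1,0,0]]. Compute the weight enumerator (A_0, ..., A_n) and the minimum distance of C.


Weight distribution: A_0 = 1, A_1 = 3, A_2 = 4, A_3 = 4, A_4 = 3, A_5 = 1. Minimum distance d = 1.

Enumerate all 2^4 = 16 messages m ∈ F_2^4.
For each, compute codeword c = mG in F_2^6, then tally its weight.
  m = 0000 → c = 000000, weight = 0.
  m = 1000 → c = 100100, weight = 2.
  m = 0100 → c = 000001, weight = 1.
  m = 1100 → c = 100101, weight = 3.
  m = 0010 → c = 010011, weight = 3.
  m = 1010 → c = 110111, weight = 5.
  m = 0110 → c = 010010, weight = 2.
  m = 1110 → c = 110110, weight = 4.
  m = 0001 → c = 000100, weight = 1.
  m = 1001 → c = 100000, weight = 1.
  m = 0101 → c = 000101, weight = 2.
  m = 1101 → c = 100001, weight = 2.
  m = 0011 → c = 010111, weight = 4.
  m = 1011 → c = 110011, weight = 4.
  m = 0111 → c = 010110, weight = 3.
  m = 1111 → c = 110010, weight = 3.
Tally weights:
  weight 0: 1 codewords.
  weight 1: 3 codewords.
  weight 2: 4 codewords.
  weight 3: 4 codewords.
  weight 4: 3 codewords.
  weight 5: 1 codewords.
Minimum distance d = smallest w > 0 with A_w > 0 = 1.
Sanity: Σ A_w = 16 = 2^4 = 16 ✓.


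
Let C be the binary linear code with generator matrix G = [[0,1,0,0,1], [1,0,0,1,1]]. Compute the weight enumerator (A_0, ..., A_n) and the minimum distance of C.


Weight distribution: A_0 = 1, A_2 = 1, A_3 = 2. Minimum distance d = 2.

Enumerate all 2^2 = 4 messages m ∈ F_2^2.
For each, compute codeword c = mG in F_2^5, then tally its weight.
  m = 00 → c = 00000, weight = 0.
  m = 10 → c = 01001, weight = 2.
  m = 01 → c = 10011, weight = 3.
  m = 11 → c = 11010, weight = 3.
Tally weights:
  weight 0: 1 codewords.
  weight 2: 1 codewords.
  weight 3: 2 codewords.
Minimum distance d = smallest w > 0 with A_w > 0 = 2.
Sanity: Σ A_w = 4 = 2^2 = 4 ✓.


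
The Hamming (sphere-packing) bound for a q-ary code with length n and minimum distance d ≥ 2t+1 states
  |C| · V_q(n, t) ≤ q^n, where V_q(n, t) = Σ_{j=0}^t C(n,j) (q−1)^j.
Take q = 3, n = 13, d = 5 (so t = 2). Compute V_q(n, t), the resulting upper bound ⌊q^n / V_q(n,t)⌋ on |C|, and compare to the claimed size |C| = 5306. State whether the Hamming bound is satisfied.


V_q(n, t) = 339, q^n = 1594323, Hamming bound = 4703, |C| = 5306 > bound (violated).

Step 1: Compute V_q(n, t) = Σ_{j=0}^2 C(n, j) (q−1)^j.
  j = 0: C(13,0)·(2)^0 = 1·1 = 1.
  j = 1: C(13,1)·(2)^1 = 13·2 = 26.
  j = 2: C(13,2)·(2)^2 = 78·4 = 312.
  V_q(n, t) = 1 + 26 + 312 = 339.
Step 2: q^n = 3^13 = 1594323.
Step 3: Hamming bound ⌊q^n / V_q(n,t)⌋ = ⌊1594323/339⌋ = 4703.
Step 4: Compare |C| = 5306 to 4703: violated.
The claimed |C| lies above the Hamming bound, so no 3-ary code of length 13 with d ≥ 5 can have 5306 codewords.


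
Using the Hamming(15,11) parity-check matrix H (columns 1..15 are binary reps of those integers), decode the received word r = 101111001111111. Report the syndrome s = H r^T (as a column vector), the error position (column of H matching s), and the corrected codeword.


s = (1, 1, 0, 1)^T, error position = 13, corrected codeword c = 101111001111011

Compute s = H r^T mod 2 one row at a time:
  s_1 = 0 + 1 + 1 + 1 + 1 + 1 + 1 + 1 = 7 ≡ 1 (mod 2).
  s_2 = 1 + 1 + 1 + 0 + 1 + 1 + 1 + 1 = 7 ≡ 1 (mod 2).
  s_3 = 0 + 1 + 1 + 0 + 1 + 1 + 1 + 1 = 6 ≡ 0 (mod 2).
  s_4 = 1 + 1 + 1 + 0 + 1 + 1 + 1 + 1 = 7 ≡ 1 (mod 2).
s = (1, 1, 0, 1)^T — this equals column 13 of H (binary 1101), so error is at position 13.
Correct: flip bit 13 of r = 101111001111111 to get c = 101111001111011.


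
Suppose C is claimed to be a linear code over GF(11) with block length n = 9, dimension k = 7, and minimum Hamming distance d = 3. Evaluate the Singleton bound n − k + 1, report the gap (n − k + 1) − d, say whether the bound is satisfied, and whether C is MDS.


Singleton RHS = n − k + 1 = 3, slack = 0, bound satisfied, MDS.

Singleton bound: d ≤ n − k + 1.
Here n = 9, k = 7, so n − k + 1 = 3.
Given d = 3, check d ≤ 3: YES.
Slack = (n − k + 1) − d = 0.
The code is MDS (slack = 0).
Description: the claimed parameters are [9, 7, 3]_11; such a code would be MDS (meets Singleton bound).


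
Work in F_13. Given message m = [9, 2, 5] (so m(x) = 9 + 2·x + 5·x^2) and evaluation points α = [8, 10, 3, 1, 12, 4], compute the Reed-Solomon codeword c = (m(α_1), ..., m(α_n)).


c = [7, 9, 8, 3, 12, 6]

Message polynomial: m(x) = 9 + 2·x + 5·x^2 (mod 13).
For each evaluation point α_i, compute m(α_i) mod 13:
  α_1 = 8: Horner steps 5 → 3 → 7, so m(8) = 7.
  α_2 = 10: Horner steps 5 → 0 → 9, so m(10) = 9.
  α_3 = 3: Horner steps 5 → 4 → 8, so m(3) = 8.
  α_4 = 1: Horner steps 5 → 7 → 3, so m(1) = 3.
  α_5 = 12: Horner steps 5 → 10 → 12, so m(12) = 12.
  α_6 = 4: Horner steps 5 → 9 → 6, so m(4) = 6.
Codeword c = [7, 9, 8, 3, 12, 6] ∈ F_13^6.


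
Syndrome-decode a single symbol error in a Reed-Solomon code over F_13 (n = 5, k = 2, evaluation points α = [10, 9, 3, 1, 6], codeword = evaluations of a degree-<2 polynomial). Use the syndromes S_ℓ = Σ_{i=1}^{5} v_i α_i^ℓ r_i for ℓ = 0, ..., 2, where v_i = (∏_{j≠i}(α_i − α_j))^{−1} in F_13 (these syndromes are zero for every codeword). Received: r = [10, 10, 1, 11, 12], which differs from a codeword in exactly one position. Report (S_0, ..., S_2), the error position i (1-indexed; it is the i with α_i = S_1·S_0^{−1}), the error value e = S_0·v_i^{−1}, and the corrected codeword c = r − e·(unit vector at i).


S = (1, 10, 9), error at position 1, error magnitude e = 5, c = [5, 10, 1, 11, 12].

Step 1: column multipliers v_i = (∏_{j≠i}(α_i − α_j))^{−1} mod 13.
  i = 1 (α = 10): (10−9)(10−3)(10−1)(10−6) = 1·7·9·4 = 252 ≡ 5, so v_1 = 5^{−1} = 8 (mod 13).
  i = 2 (α = 9): (9−10)(9−3)(9−1)(9−6) = (−1)·6·8·3 = −144 ≡ 12, so v_2 = 12^{−1} = 12 (mod 13).
  i = 3 (α = 3): (3−10)(3−9)(3−1)(3−6) = (−7)·(−6)·2·(−3) = −252 ≡ 8, so v_3 = 8^{−1} = 5 (mod 13).
  i = 4 (α = 1): (1−10)(1−9)(1−3)(1−6) = (−9)·(−8)·(−2)·(−5) = 720 ≡ 5, so v_4 = 5^{−1} = 8 (mod 13).
  i = 5 (α = 6): (6−10)(6−9)(6−3)(6−1) = (−4)·(−3)·3·5 = 180 ≡ 11, so v_5 = 11^{−1} = 6 (mod 13).
  v = [8, 12, 5, 8, 6].
Step 2: syndromes of r = [10, 10, 1, 11, 12] (all sums mod 13).
  S_0 = Σ v_i r_i = 8·10 + 12·10 + 5·1 + 8·11 + 6·12 = 365 ≡ 1.
  S_1 = Σ v_i α_i r_i = 8·10·10 + 12·9·10 + 5·3·1 + 8·1·11 + 6·6·12 = 2415 ≡ 10.
  α_i^2 mod 13 = [9, 3, 9, 1, 10].
  S_2 = Σ v_i α_i^2 r_i = 8·9·10 + 12·3·10 + 5·9·1 + 8·1·11 + 6·10·12 = 1933 ≡ 9.
  S = (1, 10, 9) ≠ 0, so r is not a codeword (an error is present).
Step 3: locate the error. For a single error e at position i, S_ℓ = v_i·e·α_i^ℓ, so α_err = S_1/S_0.
  S_0^{−1} = 1^{−1} = 1 (mod 13), so α_err = 10·1 = 10 ≡ 10 = α_1. Error position i = 1.
  Consistency check: S_2/S_1 = 9·4 = 36 ≡ 10 = α_err ✓ (single-error assumption holds).
Step 4: error magnitude e = S_0/v_1 = S_0·∏_{j≠1}(α_1 − α_j) = 1·5 = 5 ≡ 5 (mod 13).
Step 5: correct position 1: c_1 = r_1 − e = 10 − 5 ≡ 5 (mod 13). Hence c = [5, 10, 1, 11, 12].
  Check: interpolating c through the α_i gives m(x) = 3 + 8·x (degree < 2) with m(α_i) = c_i for every i, so c is indeed a codeword.


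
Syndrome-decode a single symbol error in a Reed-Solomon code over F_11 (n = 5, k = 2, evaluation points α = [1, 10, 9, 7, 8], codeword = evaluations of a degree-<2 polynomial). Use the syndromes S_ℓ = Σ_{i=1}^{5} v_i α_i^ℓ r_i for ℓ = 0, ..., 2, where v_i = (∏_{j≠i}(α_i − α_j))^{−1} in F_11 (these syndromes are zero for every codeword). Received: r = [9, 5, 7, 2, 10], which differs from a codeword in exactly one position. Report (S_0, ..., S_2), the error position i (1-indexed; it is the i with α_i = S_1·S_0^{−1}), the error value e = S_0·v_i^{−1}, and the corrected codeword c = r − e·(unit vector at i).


S = (10, 1, 10), error at position 2, error magnitude e = 1, c = [9, 4, 7, 2, 10].

Step 1: column multipliers v_i = (∏_{j≠i}(α_i − α_j))^{−1} mod 11.
  i = 1 (α = 1): (1−10)(1−9)(1−7)(1−8) = (−9)·(−8)·(−6)·(−7) = 3024 ≡ 10, so v_1 = 10^{−1} = 10 (mod 11).
  i = 2 (α = 10): (10−1)(10−9)(10−7)(10−8) = 9·1·3·2 = 54 ≡ 10, so v_2 = 10^{−1} = 10 (mod 11).
  i = 3 (α = 9): (9−1)(9−10)(9−7)(9−8) = 8·(−1)·2·1 = −16 ≡ 6, so v_3 = 6^{−1} = 2 (mod 11).
  i = 4 (α = 7): (7−1)(7−10)(7−9)(7−8) = 6·(−3)·(−2)·(−1) = −36 ≡ 8, so v_4 = 8^{−1} = 7 (mod 11).
  i = 5 (α = 8): (8−1)(8−10)(8−9)(8−7) = 7·(−2)·(−1)·1 = 14 ≡ 3, so v_5 = 3^{−1} = 4 (mod 11).
  v = [10, 10, 2, 7, 4].
Step 2: syndromes of r = [9, 5, 7, 2, 10] (all sums mod 11).
  S_0 = Σ v_i r_i = 10·9 + 10·5 + 2·7 + 7·2 + 4·10 = 208 ≡ 10.
  S_1 = Σ v_i α_i r_i = 10·1·9 + 10·10·5 + 2·9·7 + 7·7·2 + 4·8·10 = 1134 ≡ 1.
  α_i^2 mod 11 = [1, 1, 4, 5, 9].
  S_2 = Σ v_i α_i^2 r_i = 10·1·9 + 10·1·5 + 2·4·7 + 7·5·2 + 4·9·10 = 626 ≡ 10.
  S = (10, 1, 10) ≠ 0, so r is not a codeword (an error is present).
Step 3: locate the error. For a single error e at position i, S_ℓ = v_i·e·α_i^ℓ, so α_err = S_1/S_0.
  S_0^{−1} = 10^{−1} = 10 (mod 11), so α_err = 1·10 = 10 ≡ 10 = α_2. Error position i = 2.
  Consistency check: S_2/S_1 = 10·1 = 10 ≡ 10 = α_err ✓ (single-error assumption holds).
Step 4: error magnitude e = S_0/v_2 = S_0·∏_{j≠2}(α_2 − α_j) = 10·10 = 100 ≡ 1 (mod 11).
Step 5: correct position 2: c_2 = r_2 − e = 5 − 1 ≡ 4 (mod 11). Hence c = [9, 4, 7, 2, 10].
  Check: interpolating c through the α_i gives m(x) = 1 + 8·x (degree < 2) with m(α_i) = c_i for every i, so c is indeed a codeword.
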